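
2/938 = 1/469 = 0.00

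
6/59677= 6/59677  =  0.00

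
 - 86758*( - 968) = 83981744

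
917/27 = 33 +26/27  =  33.96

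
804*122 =98088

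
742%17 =11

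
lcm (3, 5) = 15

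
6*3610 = 21660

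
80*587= 46960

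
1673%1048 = 625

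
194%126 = 68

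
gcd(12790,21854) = 2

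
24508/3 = 8169 +1/3 = 8169.33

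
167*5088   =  849696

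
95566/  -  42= -47783/21= -2275.38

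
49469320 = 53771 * 920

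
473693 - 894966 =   -  421273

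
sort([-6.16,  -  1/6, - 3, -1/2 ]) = [ - 6.16, - 3, - 1/2 , - 1/6 ] 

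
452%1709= 452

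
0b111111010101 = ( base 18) c93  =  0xFD5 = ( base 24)70l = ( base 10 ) 4053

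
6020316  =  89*67644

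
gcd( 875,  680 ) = 5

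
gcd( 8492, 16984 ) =8492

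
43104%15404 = 12296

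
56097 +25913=82010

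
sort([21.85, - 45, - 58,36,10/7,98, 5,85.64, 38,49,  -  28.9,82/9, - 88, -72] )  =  [ - 88 , - 72, -58, - 45,-28.9,10/7, 5,82/9,  21.85,36, 38,49,85.64,98] 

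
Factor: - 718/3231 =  - 2/9 = -  2^1 * 3^( - 2) 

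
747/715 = 747/715 = 1.04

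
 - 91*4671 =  - 425061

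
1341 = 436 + 905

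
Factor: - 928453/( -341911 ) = 341911^( - 1 ) * 928453^1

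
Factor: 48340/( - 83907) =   -  2^2*3^( - 2)*5^1*2417^1*9323^ ( - 1) 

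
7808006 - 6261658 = 1546348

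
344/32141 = 344/32141 = 0.01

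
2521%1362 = 1159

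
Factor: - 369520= - 2^4*5^1*31^1*149^1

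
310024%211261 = 98763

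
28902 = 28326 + 576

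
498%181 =136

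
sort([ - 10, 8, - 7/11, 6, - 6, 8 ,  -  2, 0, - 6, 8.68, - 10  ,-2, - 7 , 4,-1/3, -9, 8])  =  [ - 10,-10, - 9, - 7, - 6, - 6, - 2, - 2, - 7/11, -1/3, 0, 4, 6, 8, 8, 8,  8.68]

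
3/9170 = 3/9170=0.00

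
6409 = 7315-906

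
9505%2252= 497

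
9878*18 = 177804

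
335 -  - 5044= 5379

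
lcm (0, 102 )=0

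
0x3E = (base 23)2g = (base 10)62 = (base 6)142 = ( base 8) 76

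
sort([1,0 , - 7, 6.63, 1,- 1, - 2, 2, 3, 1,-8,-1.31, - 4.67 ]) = [ - 8, - 7,-4.67, - 2, - 1.31, - 1 , 0 , 1,  1, 1 , 2,3,6.63 ] 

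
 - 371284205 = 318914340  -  690198545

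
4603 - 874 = 3729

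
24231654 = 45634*531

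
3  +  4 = 7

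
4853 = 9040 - 4187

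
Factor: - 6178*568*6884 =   -  24156671936 = -2^6*71^1 * 1721^1*3089^1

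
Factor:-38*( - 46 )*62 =2^3*19^1 * 23^1*31^1  =  108376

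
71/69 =71/69 = 1.03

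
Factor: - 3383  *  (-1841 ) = 6228103 = 7^1*17^1 * 199^1 * 263^1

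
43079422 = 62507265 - 19427843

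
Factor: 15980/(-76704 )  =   - 5/24 = - 2^(-3 ) * 3^( - 1)*5^1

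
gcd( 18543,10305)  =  3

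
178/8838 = 89/4419 = 0.02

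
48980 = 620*79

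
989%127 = 100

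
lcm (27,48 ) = 432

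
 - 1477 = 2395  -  3872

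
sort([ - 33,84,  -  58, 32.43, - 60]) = [- 60, - 58,  -  33,32.43,84 ] 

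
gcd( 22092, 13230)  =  42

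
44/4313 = 44/4313 = 0.01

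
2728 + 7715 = 10443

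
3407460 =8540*399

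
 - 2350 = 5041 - 7391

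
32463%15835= 793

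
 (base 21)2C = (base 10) 54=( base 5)204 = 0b110110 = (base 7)105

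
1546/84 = 773/42 = 18.40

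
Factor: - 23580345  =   - 3^1*5^1*1572023^1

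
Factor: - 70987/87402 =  - 2^(  -  1)*3^(-1)*2081^( - 1)*10141^1 = - 10141/12486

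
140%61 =18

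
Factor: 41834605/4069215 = 3^(-2 )*31^ ( - 1)*37^1* 2917^ ( - 1) * 226133^1 = 8366921/813843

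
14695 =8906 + 5789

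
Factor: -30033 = -3^2 *47^1*71^1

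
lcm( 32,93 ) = 2976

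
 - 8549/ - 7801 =8549/7801 = 1.10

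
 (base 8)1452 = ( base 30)R0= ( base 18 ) 290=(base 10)810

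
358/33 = 358/33  =  10.85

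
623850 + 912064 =1535914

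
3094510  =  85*36406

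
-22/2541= -2/231 = -0.01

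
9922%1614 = 238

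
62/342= 31/171 = 0.18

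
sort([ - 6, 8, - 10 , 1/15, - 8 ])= [ - 10, - 8, - 6 , 1/15,8] 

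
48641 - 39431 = 9210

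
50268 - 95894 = - 45626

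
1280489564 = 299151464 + 981338100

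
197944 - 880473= -682529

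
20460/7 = 2922 + 6/7 = 2922.86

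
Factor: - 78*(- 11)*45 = 38610 = 2^1*3^3  *  5^1*11^1*13^1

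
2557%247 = 87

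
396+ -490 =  - 94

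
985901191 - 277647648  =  708253543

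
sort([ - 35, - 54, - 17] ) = [-54, - 35, - 17 ]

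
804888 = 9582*84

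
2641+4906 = 7547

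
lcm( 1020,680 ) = 2040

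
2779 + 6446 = 9225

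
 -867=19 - 886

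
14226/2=7113  =  7113.00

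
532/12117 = 76/1731 = 0.04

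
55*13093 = 720115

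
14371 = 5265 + 9106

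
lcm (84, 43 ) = 3612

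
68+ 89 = 157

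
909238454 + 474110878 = 1383349332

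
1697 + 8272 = 9969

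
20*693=13860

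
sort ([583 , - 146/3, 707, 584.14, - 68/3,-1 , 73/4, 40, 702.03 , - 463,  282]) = [ - 463, - 146/3, - 68/3 , - 1,73/4,40, 282 , 583,584.14,  702.03 , 707] 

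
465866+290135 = 756001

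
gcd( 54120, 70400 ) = 440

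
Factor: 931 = 7^2 * 19^1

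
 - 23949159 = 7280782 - 31229941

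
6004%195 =154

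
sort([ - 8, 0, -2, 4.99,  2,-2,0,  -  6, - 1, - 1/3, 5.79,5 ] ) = [ - 8,-6, - 2, - 2 , - 1,  -  1/3, 0, 0,  2, 4.99,5, 5.79] 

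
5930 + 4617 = 10547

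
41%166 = 41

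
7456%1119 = 742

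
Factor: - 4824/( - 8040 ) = 3/5 = 3^1 * 5^( - 1) 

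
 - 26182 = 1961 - 28143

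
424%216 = 208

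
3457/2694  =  3457/2694 =1.28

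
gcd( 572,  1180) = 4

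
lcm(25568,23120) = 2173280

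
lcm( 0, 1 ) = 0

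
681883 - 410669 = 271214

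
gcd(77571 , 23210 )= 1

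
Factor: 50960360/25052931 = 2^3*3^( - 2)*5^1*11^2*10529^1 * 2783659^( - 1 ) 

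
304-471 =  - 167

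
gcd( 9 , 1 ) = 1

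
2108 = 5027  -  2919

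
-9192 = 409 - 9601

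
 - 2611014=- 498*5243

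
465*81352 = 37828680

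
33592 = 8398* 4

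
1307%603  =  101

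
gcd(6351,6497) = 73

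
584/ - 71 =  - 584/71   =  -8.23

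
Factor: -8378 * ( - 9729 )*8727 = 2^1 * 3^3*23^1*47^1*59^1 * 71^1*2909^1 = 711333947574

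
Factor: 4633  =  41^1*113^1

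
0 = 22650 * 0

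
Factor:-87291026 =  - 2^1*23^1 * 677^1*2803^1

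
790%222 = 124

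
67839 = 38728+29111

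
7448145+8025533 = 15473678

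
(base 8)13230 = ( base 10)5784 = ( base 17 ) 1304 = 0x1698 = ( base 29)6PD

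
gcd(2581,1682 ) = 29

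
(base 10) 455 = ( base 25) I5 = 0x1C7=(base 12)31B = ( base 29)FK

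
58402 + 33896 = 92298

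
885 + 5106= 5991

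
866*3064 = 2653424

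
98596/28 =3521  +  2/7 =3521.29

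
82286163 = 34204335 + 48081828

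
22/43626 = 1/1983 = 0.00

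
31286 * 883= 27625538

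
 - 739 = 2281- 3020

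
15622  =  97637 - 82015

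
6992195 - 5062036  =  1930159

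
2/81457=2/81457 = 0.00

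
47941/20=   2397 +1/20 = 2397.05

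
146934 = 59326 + 87608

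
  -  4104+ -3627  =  -7731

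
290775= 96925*3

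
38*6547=248786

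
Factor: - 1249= -1249^1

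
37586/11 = 3416+10/11 = 3416.91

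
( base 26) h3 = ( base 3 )121111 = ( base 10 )445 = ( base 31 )eb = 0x1bd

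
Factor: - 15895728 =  -2^4*3^2*167^1*661^1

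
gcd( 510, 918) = 102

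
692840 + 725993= 1418833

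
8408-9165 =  - 757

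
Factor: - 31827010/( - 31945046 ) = 5^1*7^( - 1 )*67^2 * 709^1*2281789^( - 1)= 15913505/15972523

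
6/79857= 2/26619 = 0.00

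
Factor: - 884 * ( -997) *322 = 2^3*7^1*13^1*17^1 * 23^1*997^1 =283794056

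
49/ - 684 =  - 49/684 = -0.07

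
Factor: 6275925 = 3^2 * 5^2*27893^1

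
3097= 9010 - 5913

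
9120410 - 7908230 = 1212180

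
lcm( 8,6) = 24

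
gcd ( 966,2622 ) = 138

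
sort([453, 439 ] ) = [ 439, 453 ]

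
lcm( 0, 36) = 0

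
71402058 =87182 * 819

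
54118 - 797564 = - 743446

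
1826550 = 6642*275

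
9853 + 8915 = 18768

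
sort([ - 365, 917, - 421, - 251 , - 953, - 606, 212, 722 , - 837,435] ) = [ - 953 ,-837, - 606,  -  421,-365, - 251, 212, 435,722, 917]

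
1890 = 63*30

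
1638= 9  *182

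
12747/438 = 29 + 15/146 = 29.10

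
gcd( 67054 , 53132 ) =2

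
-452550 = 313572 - 766122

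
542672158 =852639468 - 309967310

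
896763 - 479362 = 417401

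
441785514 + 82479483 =524264997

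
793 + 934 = 1727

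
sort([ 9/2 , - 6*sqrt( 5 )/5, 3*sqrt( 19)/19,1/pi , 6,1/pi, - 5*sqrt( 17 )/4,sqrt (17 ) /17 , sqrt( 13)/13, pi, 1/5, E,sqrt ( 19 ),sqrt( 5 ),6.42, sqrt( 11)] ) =[ - 5  *  sqrt( 17 )/4,-6*sqrt( 5 )/5,1/5, sqrt( 17 ) /17, sqrt( 13 )/13, 1/pi,1/pi, 3*sqrt(19 )/19, sqrt( 5 ), E, pi, sqrt( 11), sqrt( 19),9/2, 6,  6.42] 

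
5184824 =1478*3508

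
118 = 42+76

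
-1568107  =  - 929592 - 638515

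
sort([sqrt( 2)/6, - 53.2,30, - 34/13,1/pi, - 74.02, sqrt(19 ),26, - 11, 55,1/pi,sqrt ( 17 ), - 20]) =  [ - 74.02, - 53.2, - 20, - 11, - 34/13  ,  sqrt( 2)/6,1/pi,1/pi,sqrt( 17 ),sqrt( 19), 26, 30,55]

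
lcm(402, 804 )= 804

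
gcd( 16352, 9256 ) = 8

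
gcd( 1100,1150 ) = 50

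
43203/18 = 14401/6 = 2400.17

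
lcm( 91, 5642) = 5642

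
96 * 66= 6336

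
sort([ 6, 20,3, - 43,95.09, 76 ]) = [-43, 3,  6, 20, 76, 95.09]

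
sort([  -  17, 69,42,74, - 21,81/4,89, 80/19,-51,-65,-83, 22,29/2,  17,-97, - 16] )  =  [ - 97,-83,-65, -51,  -  21,-17,-16,80/19 , 29/2, 17, 81/4, 22 , 42, 69,74, 89 ]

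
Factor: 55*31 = 5^1*11^1  *  31^1 = 1705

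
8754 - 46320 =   -  37566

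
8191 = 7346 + 845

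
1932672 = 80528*24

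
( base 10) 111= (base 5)421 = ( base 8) 157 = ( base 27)43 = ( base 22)51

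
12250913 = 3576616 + 8674297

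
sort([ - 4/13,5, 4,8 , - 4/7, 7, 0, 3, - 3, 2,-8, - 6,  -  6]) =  [-8, - 6, - 6, - 3 , - 4/7 , - 4/13  ,  0 , 2, 3, 4, 5, 7, 8]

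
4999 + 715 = 5714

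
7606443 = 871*8733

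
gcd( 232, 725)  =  29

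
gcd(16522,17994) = 2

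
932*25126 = 23417432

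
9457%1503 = 439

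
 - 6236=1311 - 7547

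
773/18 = 42 + 17/18 = 42.94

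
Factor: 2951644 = 2^2*233^1*3167^1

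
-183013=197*( - 929 )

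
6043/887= 6043/887 = 6.81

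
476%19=1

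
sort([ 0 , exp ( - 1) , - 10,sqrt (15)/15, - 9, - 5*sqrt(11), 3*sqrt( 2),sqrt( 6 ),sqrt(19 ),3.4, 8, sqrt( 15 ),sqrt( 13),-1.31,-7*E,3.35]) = [  -  7*E,-5*sqrt(  11),-10, - 9, - 1.31,0,sqrt( 15 )/15, exp (  -  1), sqrt(6 ),3.35,3.4,sqrt(13),sqrt( 15), 3*sqrt (2 ),sqrt( 19),8] 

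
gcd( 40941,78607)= 1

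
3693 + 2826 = 6519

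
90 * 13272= 1194480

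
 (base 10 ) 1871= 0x74F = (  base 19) 539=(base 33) 1NN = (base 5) 24441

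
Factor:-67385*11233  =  -756935705=-5^1*47^1*239^1 * 13477^1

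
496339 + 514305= 1010644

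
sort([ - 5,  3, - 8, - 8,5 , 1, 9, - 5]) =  [ - 8 , - 8, - 5, - 5,  1 , 3,5,9]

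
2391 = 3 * 797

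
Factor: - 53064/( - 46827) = 2^3 * 11^( - 1)*43^(-1)*67^1 = 536/473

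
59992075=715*83905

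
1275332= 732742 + 542590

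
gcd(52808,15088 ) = 7544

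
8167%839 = 616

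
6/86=3/43=0.07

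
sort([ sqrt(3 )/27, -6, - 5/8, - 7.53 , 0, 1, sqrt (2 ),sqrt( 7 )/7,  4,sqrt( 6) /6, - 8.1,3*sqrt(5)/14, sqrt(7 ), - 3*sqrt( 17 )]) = [ - 3*sqrt(17 ), - 8.1, - 7.53, - 6, - 5/8,0, sqrt(3)/27,sqrt( 7)/7, sqrt( 6 ) /6,3 * sqrt( 5) /14, 1, sqrt(2), sqrt(7),4 ]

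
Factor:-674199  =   - 3^2*23^1  *3257^1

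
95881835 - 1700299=94181536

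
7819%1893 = 247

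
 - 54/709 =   -  1 + 655/709=-0.08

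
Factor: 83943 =3^3 * 3109^1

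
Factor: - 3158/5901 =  - 2^1*3^( - 1)*7^(-1) * 281^(-1 )*1579^1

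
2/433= 2/433= 0.00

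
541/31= 17 + 14/31 = 17.45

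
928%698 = 230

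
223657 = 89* 2513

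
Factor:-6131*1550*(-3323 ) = 31578635150 = 2^1*5^2*31^1*3323^1 * 6131^1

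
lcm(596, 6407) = 25628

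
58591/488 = 120 + 31/488 = 120.06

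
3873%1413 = 1047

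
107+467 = 574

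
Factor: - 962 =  - 2^1*13^1*37^1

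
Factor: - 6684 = -2^2*3^1*557^1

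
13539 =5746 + 7793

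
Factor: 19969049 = 1301^1 * 15349^1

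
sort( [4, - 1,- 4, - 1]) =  [ - 4, - 1, -1,  4 ]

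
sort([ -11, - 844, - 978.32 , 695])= [ - 978.32 , - 844, - 11, 695]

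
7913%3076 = 1761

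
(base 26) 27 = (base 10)59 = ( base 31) 1S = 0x3b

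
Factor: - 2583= - 3^2*7^1*41^1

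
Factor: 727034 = 2^1 * 7^1 * 11^1 * 4721^1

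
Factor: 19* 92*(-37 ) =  - 2^2 * 19^1 * 23^1*37^1 = - 64676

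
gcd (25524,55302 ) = 4254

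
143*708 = 101244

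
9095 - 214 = 8881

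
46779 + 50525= 97304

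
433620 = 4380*99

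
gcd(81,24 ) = 3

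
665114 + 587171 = 1252285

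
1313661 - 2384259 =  - 1070598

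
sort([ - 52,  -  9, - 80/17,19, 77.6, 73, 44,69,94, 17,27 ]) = [ - 52, - 9,- 80/17, 17, 19, 27 , 44,69 , 73, 77.6, 94 ]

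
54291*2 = 108582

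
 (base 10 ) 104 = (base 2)1101000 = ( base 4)1220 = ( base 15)6e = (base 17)62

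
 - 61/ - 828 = 61/828 = 0.07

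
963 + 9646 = 10609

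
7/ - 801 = -1 + 794/801 = -0.01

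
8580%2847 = 39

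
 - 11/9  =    -  11/9 = - 1.22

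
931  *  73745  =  68656595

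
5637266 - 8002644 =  - 2365378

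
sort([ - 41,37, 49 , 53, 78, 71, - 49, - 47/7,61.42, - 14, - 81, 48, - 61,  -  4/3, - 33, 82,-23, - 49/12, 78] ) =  [ - 81, - 61,-49, - 41, - 33,  -  23, - 14,-47/7, - 49/12, - 4/3, 37,48, 49,53,61.42, 71,  78, 78,82] 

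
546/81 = 6 + 20/27 =6.74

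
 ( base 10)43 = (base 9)47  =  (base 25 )1i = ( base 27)1g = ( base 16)2b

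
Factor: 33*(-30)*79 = -2^1  *  3^2*5^1 *11^1*79^1=-78210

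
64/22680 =8/2835 = 0.00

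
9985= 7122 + 2863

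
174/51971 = 174/51971 = 0.00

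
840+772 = 1612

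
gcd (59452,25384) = 668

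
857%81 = 47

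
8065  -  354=7711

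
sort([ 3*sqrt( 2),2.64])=[ 2.64, 3*sqrt( 2 ) ]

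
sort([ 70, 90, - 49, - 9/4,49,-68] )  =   [ - 68,  -  49,  -  9/4, 49,70, 90 ] 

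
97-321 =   -  224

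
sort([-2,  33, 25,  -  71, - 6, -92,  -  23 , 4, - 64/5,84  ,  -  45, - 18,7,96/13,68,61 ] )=[ - 92, - 71, - 45, - 23, - 18, - 64/5, - 6, -2,4, 7, 96/13, 25,33 , 61,68, 84 ]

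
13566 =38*357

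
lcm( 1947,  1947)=1947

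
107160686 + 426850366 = 534011052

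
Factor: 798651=3^2*7^2 * 1811^1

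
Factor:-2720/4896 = - 5/9= -3^( - 2)  *5^1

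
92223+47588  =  139811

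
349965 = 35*9999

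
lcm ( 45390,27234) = 136170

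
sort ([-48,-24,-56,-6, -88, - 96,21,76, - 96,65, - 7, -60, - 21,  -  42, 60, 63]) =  [-96,  -  96, - 88,  -  60 ,- 56,-48, - 42, -24 , -21, - 7,-6, 21, 60, 63 , 65, 76 ]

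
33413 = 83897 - 50484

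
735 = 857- 122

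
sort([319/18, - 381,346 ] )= [- 381,319/18,346]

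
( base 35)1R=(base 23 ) 2G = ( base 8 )76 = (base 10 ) 62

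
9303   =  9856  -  553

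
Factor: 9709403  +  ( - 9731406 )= - 22003^1 = - 22003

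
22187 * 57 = 1264659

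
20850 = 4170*5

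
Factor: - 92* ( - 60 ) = 5520= 2^4*3^1*5^1*23^1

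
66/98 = 33/49 = 0.67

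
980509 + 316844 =1297353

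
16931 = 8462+8469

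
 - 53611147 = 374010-53985157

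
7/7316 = 7/7316 = 0.00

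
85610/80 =8561/8 = 1070.12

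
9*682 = 6138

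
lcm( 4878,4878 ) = 4878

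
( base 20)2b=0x33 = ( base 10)51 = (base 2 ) 110011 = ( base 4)303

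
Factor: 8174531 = 131^1*62401^1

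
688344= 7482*92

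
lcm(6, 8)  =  24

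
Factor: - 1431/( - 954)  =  2^( -1)*3^1 =3/2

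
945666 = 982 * 963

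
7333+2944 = 10277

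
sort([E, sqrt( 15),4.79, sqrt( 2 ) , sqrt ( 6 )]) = [sqrt(2 ),sqrt(6 ) , E,sqrt( 15),  4.79]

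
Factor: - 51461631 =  - 3^2*13^1*29^2*523^1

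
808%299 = 210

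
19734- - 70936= 90670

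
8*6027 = 48216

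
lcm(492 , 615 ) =2460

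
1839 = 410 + 1429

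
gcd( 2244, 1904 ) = 68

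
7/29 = 7/29 = 0.24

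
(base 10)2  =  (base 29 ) 2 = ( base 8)2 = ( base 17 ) 2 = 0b10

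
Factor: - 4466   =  -2^1 * 7^1*11^1*29^1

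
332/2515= 332/2515 = 0.13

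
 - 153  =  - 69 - 84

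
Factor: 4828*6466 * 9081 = 283489277688 = 2^3 * 3^2*17^1*53^1*61^1*71^1*1009^1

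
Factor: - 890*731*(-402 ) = 2^2 * 3^1*5^1 * 17^1*43^1 * 67^1* 89^1 = 261537180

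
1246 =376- - 870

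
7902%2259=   1125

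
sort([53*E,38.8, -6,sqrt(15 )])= [ - 6, sqrt(15),38.8,53*E]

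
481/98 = 4 + 89/98 = 4.91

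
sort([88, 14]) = [ 14,  88]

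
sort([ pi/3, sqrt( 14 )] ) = [pi/3,sqrt( 14 ) ]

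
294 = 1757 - 1463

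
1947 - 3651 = -1704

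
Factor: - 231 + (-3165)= - 2^2*3^1 * 283^1 = - 3396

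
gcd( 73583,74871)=1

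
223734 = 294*761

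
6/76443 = 2/25481=0.00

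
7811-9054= - 1243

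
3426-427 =2999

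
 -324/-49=324/49 = 6.61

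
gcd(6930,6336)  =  198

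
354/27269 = 354/27269=   0.01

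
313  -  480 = -167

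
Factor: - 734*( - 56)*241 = 9906064 =2^4*7^1*241^1*367^1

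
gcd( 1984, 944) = 16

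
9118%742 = 214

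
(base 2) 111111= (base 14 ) 47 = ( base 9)70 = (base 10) 63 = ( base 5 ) 223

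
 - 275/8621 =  - 1+ 8346/8621 = - 0.03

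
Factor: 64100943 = 3^3*2374109^1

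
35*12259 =429065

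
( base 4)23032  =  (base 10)718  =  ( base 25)13I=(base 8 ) 1316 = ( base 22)1ae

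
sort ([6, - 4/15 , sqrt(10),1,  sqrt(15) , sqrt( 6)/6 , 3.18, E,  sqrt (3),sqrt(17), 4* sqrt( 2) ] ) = [- 4/15, sqrt(6) /6, 1, sqrt ( 3), E, sqrt(10),3.18  ,  sqrt( 15) , sqrt( 17) , 4 * sqrt ( 2) , 6]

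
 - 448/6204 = -112/1551= -0.07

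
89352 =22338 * 4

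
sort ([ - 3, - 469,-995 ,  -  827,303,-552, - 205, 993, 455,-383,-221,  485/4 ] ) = [  -  995, - 827,-552,-469, - 383, - 221, - 205, - 3, 485/4, 303 , 455, 993 ] 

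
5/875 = 1/175= 0.01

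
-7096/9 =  -7096/9 = - 788.44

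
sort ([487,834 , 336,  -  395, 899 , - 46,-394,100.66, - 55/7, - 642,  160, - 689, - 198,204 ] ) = [  -  689,  -  642, - 395, - 394, - 198, - 46, - 55/7,100.66, 160, 204,  336 , 487,  834 , 899 ] 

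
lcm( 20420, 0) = 0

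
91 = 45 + 46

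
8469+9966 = 18435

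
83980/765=988/9= 109.78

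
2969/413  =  7 + 78/413 = 7.19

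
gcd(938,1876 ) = 938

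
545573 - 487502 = 58071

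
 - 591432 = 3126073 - 3717505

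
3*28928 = 86784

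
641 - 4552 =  - 3911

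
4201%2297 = 1904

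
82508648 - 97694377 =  - 15185729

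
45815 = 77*595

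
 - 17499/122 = -17499/122 = -143.43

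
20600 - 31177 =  - 10577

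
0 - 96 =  - 96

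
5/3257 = 5/3257 = 0.00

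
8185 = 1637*5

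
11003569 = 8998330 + 2005239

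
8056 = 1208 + 6848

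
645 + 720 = 1365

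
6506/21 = 309 + 17/21 = 309.81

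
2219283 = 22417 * 99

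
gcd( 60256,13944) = 56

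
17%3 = 2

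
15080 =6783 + 8297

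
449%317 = 132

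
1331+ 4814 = 6145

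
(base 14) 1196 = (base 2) 110000000000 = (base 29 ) 3ir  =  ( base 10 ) 3072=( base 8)6000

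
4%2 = 0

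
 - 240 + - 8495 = -8735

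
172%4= 0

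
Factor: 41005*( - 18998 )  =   - 2^1*5^1*7^1 * 23^1*59^2*139^1 = -779012990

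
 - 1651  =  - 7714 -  - 6063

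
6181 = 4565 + 1616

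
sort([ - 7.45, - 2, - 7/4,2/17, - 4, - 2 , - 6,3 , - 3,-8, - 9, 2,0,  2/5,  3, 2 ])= [ - 9,-8,  -  7.45, - 6, - 4, - 3, - 2, - 2 , - 7/4,0 , 2/17,  2/5, 2,2,  3 , 3]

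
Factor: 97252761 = 3^1*37^1*277^1*3163^1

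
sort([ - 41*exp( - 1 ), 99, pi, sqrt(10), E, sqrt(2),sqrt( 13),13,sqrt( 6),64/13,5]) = [-41*exp( - 1), sqrt( 2),  sqrt(6),E,pi, sqrt( 10),  sqrt( 13),64/13, 5,13,99 ] 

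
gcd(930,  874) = 2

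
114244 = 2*57122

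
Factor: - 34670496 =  - 2^5*3^1*7^1*51593^1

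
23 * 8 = 184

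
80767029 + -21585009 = 59182020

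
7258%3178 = 902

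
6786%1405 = 1166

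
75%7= 5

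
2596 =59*44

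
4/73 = 4/73 =0.05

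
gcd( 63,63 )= 63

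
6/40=3/20 = 0.15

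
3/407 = 3/407 = 0.01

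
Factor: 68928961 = 68928961^1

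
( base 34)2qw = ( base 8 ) 6234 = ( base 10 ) 3228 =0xc9c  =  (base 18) 9h6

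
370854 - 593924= -223070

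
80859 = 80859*1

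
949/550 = 949/550= 1.73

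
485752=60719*8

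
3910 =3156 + 754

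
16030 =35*458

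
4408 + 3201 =7609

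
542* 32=17344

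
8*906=7248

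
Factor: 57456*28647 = 2^4*3^6 *7^1*19^1*1061^1 = 1645942032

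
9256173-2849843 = 6406330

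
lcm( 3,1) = 3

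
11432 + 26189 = 37621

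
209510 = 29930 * 7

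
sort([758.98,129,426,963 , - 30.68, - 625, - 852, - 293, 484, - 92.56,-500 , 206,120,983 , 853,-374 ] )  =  [ - 852, - 625, - 500, - 374, - 293, - 92.56, - 30.68, 120, 129,206,426,484, 758.98, 853,963,983 ]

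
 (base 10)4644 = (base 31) 4PP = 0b1001000100100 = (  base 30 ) 54o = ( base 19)cg8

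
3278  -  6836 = -3558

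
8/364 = 2/91 = 0.02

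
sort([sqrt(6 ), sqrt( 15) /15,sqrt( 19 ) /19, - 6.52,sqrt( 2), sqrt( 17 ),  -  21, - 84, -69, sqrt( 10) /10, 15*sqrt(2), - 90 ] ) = [ - 90, - 84, - 69,-21, - 6.52,sqrt( 19 )/19 , sqrt( 15 ) /15, sqrt( 10 ) /10,  sqrt( 2), sqrt( 6 ),  sqrt( 17), 15 * sqrt(2 )]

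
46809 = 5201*9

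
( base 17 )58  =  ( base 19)4H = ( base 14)69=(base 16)5d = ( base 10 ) 93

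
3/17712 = 1/5904 = 0.00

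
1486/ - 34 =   -  743/17 = - 43.71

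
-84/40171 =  - 1 + 40087/40171 = - 0.00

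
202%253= 202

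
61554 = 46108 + 15446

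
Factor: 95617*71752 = 6860710984 = 2^3 * 8969^1 * 95617^1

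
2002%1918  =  84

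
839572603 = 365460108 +474112495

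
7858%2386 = 700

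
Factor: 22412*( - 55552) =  - 2^10*7^1*13^1*31^1*431^1 = - 1245031424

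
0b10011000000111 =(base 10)9735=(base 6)113023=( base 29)BGK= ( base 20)146F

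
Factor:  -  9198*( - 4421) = 2^1 * 3^2*7^1*73^1*4421^1= 40664358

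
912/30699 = 304/10233 = 0.03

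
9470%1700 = 970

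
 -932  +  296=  - 636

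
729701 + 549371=1279072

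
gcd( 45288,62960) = 8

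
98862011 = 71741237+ 27120774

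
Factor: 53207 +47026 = 3^2*7^1*37^1*43^1 = 100233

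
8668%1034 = 396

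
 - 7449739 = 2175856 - 9625595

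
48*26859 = 1289232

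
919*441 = 405279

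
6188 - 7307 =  - 1119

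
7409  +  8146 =15555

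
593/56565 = 593/56565 = 0.01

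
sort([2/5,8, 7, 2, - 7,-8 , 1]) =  [ - 8,-7, 2/5,1, 2, 7, 8 ] 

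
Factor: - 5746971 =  - 3^1*167^1*11471^1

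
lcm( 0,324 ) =0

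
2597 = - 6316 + 8913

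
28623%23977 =4646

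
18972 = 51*372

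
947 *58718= 55605946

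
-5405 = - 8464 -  - 3059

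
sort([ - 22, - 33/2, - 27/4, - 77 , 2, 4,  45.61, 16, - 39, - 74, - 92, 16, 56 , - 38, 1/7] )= [ - 92, - 77, - 74, - 39, - 38, -22, - 33/2, - 27/4, 1/7,2,4, 16 , 16,45.61, 56 ] 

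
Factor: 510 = 2^1*3^1*5^1 *17^1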